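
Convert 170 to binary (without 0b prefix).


170 = 10101010 in binary

10101010


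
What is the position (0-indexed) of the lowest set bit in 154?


0b10011010. Lowest set bit at position 1

1


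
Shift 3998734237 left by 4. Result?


0b11101110010101111101011110011101 << 4 = 0b111011100101011111010111100111010000 = 63979747792

63979747792


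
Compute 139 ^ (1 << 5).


139 ^ (1 << 5) = 139 ^ 32 = 171

171


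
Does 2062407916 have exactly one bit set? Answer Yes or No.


0b1111010111011011101100011101100. Multiple bits set => No

No


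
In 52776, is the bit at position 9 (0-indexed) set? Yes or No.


0b1100111000101000, bit 9 = 1. Yes

Yes


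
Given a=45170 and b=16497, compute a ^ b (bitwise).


45170 ^ 16497 = 61443

61443


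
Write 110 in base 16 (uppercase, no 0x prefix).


110 = 6E hex

6E


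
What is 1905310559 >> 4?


0b1110001100100001011101101011111 >> 4 = 0b111000110010000101110110101 = 119081909

119081909


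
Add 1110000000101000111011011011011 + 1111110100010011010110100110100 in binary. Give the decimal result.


1110000000101000111011011011011 + 1111110100010011010110100110100 = 11101110100111100010010000001111 = 4003341327

4003341327


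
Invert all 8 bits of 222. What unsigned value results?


222 ^ 255 = 33

33


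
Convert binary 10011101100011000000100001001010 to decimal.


10011101100011000000100001001010 in decimal = 2643200074

2643200074


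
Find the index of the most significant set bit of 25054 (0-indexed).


0b110000111011110. Highest set bit at position 14

14


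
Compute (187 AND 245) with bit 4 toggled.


Step 1: 187 & 245 = 177
Step 2: 177 ^ (1 << 4) = 177 ^ 16 = 161

161


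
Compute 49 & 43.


0b110001 & 0b101011 = 0b100001 = 33

33


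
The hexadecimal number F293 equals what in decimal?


F293 hex = 62099 decimal

62099


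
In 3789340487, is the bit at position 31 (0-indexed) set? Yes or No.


0b11100001110111001011111101000111, bit 31 = 1. Yes

Yes


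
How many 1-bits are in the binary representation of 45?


0b101101 has 4 set bits

4


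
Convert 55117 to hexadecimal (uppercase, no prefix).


55117 = D74D hex

D74D


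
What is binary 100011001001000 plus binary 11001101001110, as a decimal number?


100011001001000 + 11001101001110 = 111100110010110 = 31126

31126


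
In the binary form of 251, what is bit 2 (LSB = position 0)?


0b11111011, position 2 = 0

0


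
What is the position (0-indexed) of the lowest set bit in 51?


0b110011. Lowest set bit at position 0

0


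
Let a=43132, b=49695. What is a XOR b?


43132 ^ 49695 = 27235

27235


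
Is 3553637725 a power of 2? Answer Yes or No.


0b11010011110100000011010101011101. Multiple bits set => No

No


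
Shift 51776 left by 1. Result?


0b1100101001000000 << 1 = 0b11001010010000000 = 103552

103552


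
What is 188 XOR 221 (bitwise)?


0b10111100 ^ 0b11011101 = 0b1100001 = 97

97


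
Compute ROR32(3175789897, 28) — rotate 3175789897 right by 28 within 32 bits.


Rotate 0b10111101010010101011010101001001 right by 28 (32-bit) = 0b11010100101010110101010010011011 = 3567998107

3567998107


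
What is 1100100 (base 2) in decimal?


1100100 in decimal = 100

100


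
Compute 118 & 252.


0b1110110 & 0b11111100 = 0b1110100 = 116

116


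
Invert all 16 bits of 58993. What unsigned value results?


58993 ^ 65535 = 6542

6542


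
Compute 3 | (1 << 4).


3 | (1 << 4) = 3 | 16 = 19

19


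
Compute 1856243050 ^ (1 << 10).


1856243050 ^ (1 << 10) = 1856243050 ^ 1024 = 1856242026

1856242026


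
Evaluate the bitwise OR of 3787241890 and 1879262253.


0b11100001101111001011100110100010 | 0b1110000000000110100010000101101 = 0b11110001101111111111110110101111 = 4055891375

4055891375


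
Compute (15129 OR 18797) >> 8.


Step 1: 15129 | 18797 = 31613
Step 2: 31613 >> 8 = 123

123


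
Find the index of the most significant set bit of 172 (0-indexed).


0b10101100. Highest set bit at position 7

7


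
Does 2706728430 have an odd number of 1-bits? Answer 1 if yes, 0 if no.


0b10100001010101010110010111101110 has 17 ones => parity 1

1


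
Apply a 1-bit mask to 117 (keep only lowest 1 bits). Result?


117 & 1 = 1

1


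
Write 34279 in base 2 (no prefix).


34279 = 1000010111100111 in binary

1000010111100111


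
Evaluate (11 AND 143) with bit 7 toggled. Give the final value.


Step 1: 11 & 143 = 11
Step 2: 11 ^ (1 << 7) = 11 ^ 128 = 139

139


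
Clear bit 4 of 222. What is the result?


222 & ~(1 << 4) = 206

206


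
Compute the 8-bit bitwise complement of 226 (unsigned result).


~0b11100010 = 0b11101 = 29 (8-bit unsigned)

29


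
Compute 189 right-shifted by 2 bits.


0b10111101 >> 2 = 0b101111 = 47

47


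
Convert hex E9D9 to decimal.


E9D9 hex = 59865 decimal

59865


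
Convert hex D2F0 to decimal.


D2F0 hex = 54000 decimal

54000


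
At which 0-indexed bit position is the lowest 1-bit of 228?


0b11100100. Lowest set bit at position 2

2


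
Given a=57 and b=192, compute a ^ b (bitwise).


57 ^ 192 = 249

249


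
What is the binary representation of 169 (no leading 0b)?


169 = 10101001 in binary

10101001


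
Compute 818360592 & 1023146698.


0b110000110001110011000100010000 & 0b111100111110111111101011001010 = 0b110000110000110011000000000000 = 818098176

818098176


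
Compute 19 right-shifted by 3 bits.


0b10011 >> 3 = 0b10 = 2

2


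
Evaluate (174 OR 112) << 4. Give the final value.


Step 1: 174 | 112 = 254
Step 2: 254 << 4 = 4064

4064


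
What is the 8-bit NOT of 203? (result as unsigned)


~0b11001011 = 0b110100 = 52 (8-bit unsigned)

52


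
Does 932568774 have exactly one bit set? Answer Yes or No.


0b110111100101011101111011000110. Multiple bits set => No

No


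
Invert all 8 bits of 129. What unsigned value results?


129 ^ 255 = 126

126


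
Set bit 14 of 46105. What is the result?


46105 | (1 << 14) = 46105 | 16384 = 62489

62489


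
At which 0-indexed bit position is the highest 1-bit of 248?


0b11111000. Highest set bit at position 7

7


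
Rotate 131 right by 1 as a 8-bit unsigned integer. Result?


Rotate 0b10000011 right by 1 (8-bit) = 0b11000001 = 193

193


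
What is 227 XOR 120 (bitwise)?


0b11100011 ^ 0b1111000 = 0b10011011 = 155

155


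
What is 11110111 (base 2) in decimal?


11110111 in decimal = 247

247


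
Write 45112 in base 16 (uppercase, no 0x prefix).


45112 = B038 hex

B038


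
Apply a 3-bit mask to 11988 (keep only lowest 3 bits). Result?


11988 & 7 = 4

4


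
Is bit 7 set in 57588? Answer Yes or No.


0b1110000011110100, bit 7 = 1. Yes

Yes


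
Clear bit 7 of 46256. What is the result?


46256 & ~(1 << 7) = 46128

46128


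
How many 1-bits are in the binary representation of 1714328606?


0b1100110001011101001010000011110 has 15 set bits

15


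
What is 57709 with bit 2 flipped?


57709 ^ (1 << 2) = 57709 ^ 4 = 57705

57705


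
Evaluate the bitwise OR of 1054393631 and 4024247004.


0b111110110110001100010100011111 | 0b11101111110111010010001011011100 = 0b11111111110111011110011111011111 = 4292732895

4292732895


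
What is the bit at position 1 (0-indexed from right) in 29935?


0b111010011101111, position 1 = 1

1


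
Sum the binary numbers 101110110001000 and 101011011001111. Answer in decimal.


101110110001000 + 101011011001111 = 1011010001010111 = 46167

46167


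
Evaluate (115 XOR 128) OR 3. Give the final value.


Step 1: 115 ^ 128 = 243
Step 2: 243 | 3 = 243

243


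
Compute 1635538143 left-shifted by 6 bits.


0b1100001011111000101010011011111 << 6 = 0b1100001011111000101010011011111000000 = 104674441152

104674441152


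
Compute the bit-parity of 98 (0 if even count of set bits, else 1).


0b1100010 has 3 ones => parity 1

1


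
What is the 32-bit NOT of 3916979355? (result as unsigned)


~0b11101001011110000101110010011011 = 0b10110100001111010001101100100 = 377987940 (32-bit unsigned)

377987940


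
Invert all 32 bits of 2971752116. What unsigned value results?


2971752116 ^ 4294967295 = 1323215179

1323215179


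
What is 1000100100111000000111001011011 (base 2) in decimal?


1000100100111000000111001011011 in decimal = 1151077979

1151077979


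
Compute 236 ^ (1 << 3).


236 ^ (1 << 3) = 236 ^ 8 = 228

228


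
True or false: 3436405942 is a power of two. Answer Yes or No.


0b11001100110100110110010010110110. Multiple bits set => No

No


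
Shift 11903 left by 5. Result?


0b10111001111111 << 5 = 0b1011100111111100000 = 380896

380896


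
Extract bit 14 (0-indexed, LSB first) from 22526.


0b101011111111110, position 14 = 1

1


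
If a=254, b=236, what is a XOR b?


254 ^ 236 = 18

18


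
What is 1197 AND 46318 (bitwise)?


0b10010101101 & 0b1011010011101110 = 0b10010101100 = 1196

1196


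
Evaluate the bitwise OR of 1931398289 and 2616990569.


0b1110011000111101100110010010001 | 0b10011011111111000001101101101001 = 0b11111011111111101101111111111001 = 4227784697

4227784697


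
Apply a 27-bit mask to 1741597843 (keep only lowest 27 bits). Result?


1741597843 & 134217727 = 130985107

130985107


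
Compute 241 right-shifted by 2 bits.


0b11110001 >> 2 = 0b111100 = 60

60


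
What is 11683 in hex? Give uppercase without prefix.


11683 = 2DA3 hex

2DA3


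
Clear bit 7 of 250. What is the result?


250 & ~(1 << 7) = 122

122


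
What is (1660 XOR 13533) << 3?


Step 1: 1660 ^ 13533 = 12961
Step 2: 12961 << 3 = 103688

103688


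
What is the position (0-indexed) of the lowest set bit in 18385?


0b100011111010001. Lowest set bit at position 0

0


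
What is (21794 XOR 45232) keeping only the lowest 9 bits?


Step 1: 21794 ^ 45232 = 58770
Step 2: 58770 & 511 = 402

402


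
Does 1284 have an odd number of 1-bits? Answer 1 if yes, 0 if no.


0b10100000100 has 3 ones => parity 1

1


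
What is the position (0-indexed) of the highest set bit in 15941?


0b11111001000101. Highest set bit at position 13

13


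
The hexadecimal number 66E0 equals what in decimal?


66E0 hex = 26336 decimal

26336


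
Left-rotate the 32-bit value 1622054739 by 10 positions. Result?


Rotate 0b1100000101011101001011101010011 left by 10 (32-bit) = 0b10111010010111010100110110000010 = 3126676866

3126676866


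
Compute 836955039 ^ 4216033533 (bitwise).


0b110001111000101110101110011111 ^ 0b11111011010010111001000011111101 = 0b11001010101010010111101101100010 = 3400104802

3400104802


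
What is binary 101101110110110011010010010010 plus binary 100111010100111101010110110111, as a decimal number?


101101110110110011010010010010 + 100111010100111101010110110111 = 1010101001011110000101001001001 = 1429146185

1429146185


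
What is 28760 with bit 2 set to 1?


28760 | (1 << 2) = 28760 | 4 = 28764

28764


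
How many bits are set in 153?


0b10011001 has 4 set bits

4


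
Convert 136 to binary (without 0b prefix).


136 = 10001000 in binary

10001000


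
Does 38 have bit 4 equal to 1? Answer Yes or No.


0b100110, bit 4 = 0. No

No


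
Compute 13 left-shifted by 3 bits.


0b1101 << 3 = 0b1101000 = 104

104


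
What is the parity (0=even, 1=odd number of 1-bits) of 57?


0b111001 has 4 ones => parity 0

0


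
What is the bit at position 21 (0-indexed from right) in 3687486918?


0b11011011110010101001010111000110, position 21 = 0

0


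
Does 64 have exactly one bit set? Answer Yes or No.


0b1000000. Only one bit set => Yes

Yes


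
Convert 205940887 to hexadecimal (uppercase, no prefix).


205940887 = C466897 hex

C466897


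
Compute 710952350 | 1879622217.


0b101010011000000100010110011110 | 0b1110000000010001100001001001001 = 0b1111010011010001100011111011111 = 2053687263

2053687263


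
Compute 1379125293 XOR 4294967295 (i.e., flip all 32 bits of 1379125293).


1379125293 ^ 4294967295 = 2915842002

2915842002


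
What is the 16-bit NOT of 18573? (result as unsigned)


~0b100100010001101 = 0b1011011101110010 = 46962 (16-bit unsigned)

46962


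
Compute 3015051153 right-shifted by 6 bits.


0b10110011101101100000011110010001 >> 6 = 0b10110011101101100000011110 = 47110174

47110174


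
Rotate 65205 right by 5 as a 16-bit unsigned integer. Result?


Rotate 0b1111111010110101 right by 5 (16-bit) = 0b1010111111110101 = 45045

45045


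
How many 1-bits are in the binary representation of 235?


0b11101011 has 6 set bits

6


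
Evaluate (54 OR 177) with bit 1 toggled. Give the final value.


Step 1: 54 | 177 = 183
Step 2: 183 ^ (1 << 1) = 183 ^ 2 = 181

181


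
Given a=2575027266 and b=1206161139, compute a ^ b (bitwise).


2575027266 ^ 1206161139 = 3734979249

3734979249


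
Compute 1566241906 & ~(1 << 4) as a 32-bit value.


1566241906 & ~(1 << 4) = 1566241890

1566241890


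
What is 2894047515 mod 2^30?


2894047515 & 1073741823 = 746563867

746563867


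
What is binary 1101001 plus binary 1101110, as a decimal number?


1101001 + 1101110 = 11010111 = 215

215


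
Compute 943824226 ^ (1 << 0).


943824226 ^ (1 << 0) = 943824226 ^ 1 = 943824227

943824227


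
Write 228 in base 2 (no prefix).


228 = 11100100 in binary

11100100


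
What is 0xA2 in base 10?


A2 hex = 162 decimal

162


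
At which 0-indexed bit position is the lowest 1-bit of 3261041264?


0b11000010010111111000101001110000. Lowest set bit at position 4

4


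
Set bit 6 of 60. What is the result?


60 | (1 << 6) = 60 | 64 = 124

124


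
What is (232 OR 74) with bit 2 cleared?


Step 1: 232 | 74 = 234
Step 2: 234 & ~(1 << 2) = 234

234


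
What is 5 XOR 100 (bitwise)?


0b101 ^ 0b1100100 = 0b1100001 = 97

97


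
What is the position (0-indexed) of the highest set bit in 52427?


0b1100110011001011. Highest set bit at position 15

15


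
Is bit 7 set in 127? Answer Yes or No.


0b1111111, bit 7 = 0. No

No


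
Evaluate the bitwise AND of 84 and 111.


0b1010100 & 0b1101111 = 0b1000100 = 68

68


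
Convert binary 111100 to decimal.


111100 in decimal = 60

60


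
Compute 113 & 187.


0b1110001 & 0b10111011 = 0b110001 = 49

49


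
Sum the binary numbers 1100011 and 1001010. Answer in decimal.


1100011 + 1001010 = 10101101 = 173

173


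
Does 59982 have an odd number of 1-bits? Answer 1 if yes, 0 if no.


0b1110101001001110 has 9 ones => parity 1

1


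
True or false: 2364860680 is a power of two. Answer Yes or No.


0b10001100111101001110100100001000. Multiple bits set => No

No


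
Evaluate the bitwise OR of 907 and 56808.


0b1110001011 | 0b1101110111101000 = 0b1101111111101011 = 57323

57323


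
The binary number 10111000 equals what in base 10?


10111000 in decimal = 184

184


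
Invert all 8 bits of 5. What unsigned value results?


5 ^ 255 = 250

250


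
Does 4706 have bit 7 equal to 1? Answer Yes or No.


0b1001001100010, bit 7 = 0. No

No


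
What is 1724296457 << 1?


0b1100110110001101010110100001001 << 1 = 0b11001101100011010101101000010010 = 3448592914

3448592914


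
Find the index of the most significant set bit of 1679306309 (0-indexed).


0b1100100000110000010111001000101. Highest set bit at position 30

30


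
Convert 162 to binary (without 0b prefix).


162 = 10100010 in binary

10100010


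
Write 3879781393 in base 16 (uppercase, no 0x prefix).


3879781393 = E740C411 hex

E740C411


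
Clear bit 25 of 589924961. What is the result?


589924961 & ~(1 << 25) = 556370529

556370529


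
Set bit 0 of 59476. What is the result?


59476 | (1 << 0) = 59476 | 1 = 59477

59477


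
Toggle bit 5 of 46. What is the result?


46 ^ (1 << 5) = 46 ^ 32 = 14

14


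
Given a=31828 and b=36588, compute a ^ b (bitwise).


31828 ^ 36588 = 62136

62136


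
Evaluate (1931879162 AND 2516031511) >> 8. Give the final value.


Step 1: 1931879162 & 2516031511 = 287703058
Step 2: 287703058 >> 8 = 1123840

1123840


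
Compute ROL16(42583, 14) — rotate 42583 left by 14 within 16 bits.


Rotate 0b1010011001010111 left by 14 (16-bit) = 0b1110100110010101 = 59797

59797


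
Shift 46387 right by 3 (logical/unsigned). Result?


0b1011010100110011 >> 3 = 0b1011010100110 = 5798

5798


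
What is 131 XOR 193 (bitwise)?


0b10000011 ^ 0b11000001 = 0b1000010 = 66

66


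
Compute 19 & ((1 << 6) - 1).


19 & 63 = 19

19


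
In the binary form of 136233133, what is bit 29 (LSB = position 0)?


0b1000000111101100000010101101, position 29 = 0

0


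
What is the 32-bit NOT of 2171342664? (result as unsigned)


~0b10000001011011000000111101001000 = 0b1111110100100111111000010110111 = 2123624631 (32-bit unsigned)

2123624631


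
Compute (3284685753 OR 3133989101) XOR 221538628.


Step 1: 3284685753 | 3133989101 = 4224513021
Step 2: 4224513021 ^ 221538628 = 4143487673

4143487673


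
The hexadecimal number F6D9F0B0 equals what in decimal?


F6D9F0B0 hex = 4141478064 decimal

4141478064


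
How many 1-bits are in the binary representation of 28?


0b11100 has 3 set bits

3


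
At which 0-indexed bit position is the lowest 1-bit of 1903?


0b11101101111. Lowest set bit at position 0

0


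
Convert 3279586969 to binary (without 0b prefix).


3279586969 = 11000011011110101000011010011001 in binary

11000011011110101000011010011001


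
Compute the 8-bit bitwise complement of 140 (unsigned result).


~0b10001100 = 0b1110011 = 115 (8-bit unsigned)

115


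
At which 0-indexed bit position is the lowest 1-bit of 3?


0b11. Lowest set bit at position 0

0


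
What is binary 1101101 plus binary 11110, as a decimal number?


1101101 + 11110 = 10001011 = 139

139


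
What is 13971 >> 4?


0b11011010010011 >> 4 = 0b1101101001 = 873

873


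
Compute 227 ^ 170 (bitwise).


0b11100011 ^ 0b10101010 = 0b1001001 = 73

73


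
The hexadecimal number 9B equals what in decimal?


9B hex = 155 decimal

155


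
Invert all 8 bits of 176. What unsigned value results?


176 ^ 255 = 79

79


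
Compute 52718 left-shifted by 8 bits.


0b1100110111101110 << 8 = 0b110011011110111000000000 = 13495808

13495808


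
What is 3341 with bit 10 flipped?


3341 ^ (1 << 10) = 3341 ^ 1024 = 2317

2317


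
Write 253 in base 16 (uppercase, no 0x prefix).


253 = FD hex

FD


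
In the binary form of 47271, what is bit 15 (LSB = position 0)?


0b1011100010100111, position 15 = 1

1


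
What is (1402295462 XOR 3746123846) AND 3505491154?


Step 1: 1402295462 ^ 3746123846 = 2363229408
Step 2: 2363229408 & 3505491154 = 2161116352

2161116352


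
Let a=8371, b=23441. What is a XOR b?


8371 ^ 23441 = 31522

31522


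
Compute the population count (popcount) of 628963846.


0b100101011111010011101000000110 has 15 set bits

15


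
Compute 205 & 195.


0b11001101 & 0b11000011 = 0b11000001 = 193

193


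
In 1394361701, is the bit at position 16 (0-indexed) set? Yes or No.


0b1010011000111000100010101100101, bit 16 = 0. No

No


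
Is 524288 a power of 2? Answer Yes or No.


0b10000000000000000000. Only one bit set => Yes

Yes


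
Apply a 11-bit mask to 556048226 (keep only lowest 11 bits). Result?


556048226 & 2047 = 1890

1890


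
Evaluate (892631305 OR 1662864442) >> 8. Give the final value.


Step 1: 892631305 | 1662864442 = 2000518459
Step 2: 2000518459 >> 8 = 7814525

7814525


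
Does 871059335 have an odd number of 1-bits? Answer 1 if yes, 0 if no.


0b110011111010110100111110000111 has 19 ones => parity 1

1


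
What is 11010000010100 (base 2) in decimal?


11010000010100 in decimal = 13332

13332


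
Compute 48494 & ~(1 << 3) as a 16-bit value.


48494 & ~(1 << 3) = 48486

48486


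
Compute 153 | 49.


0b10011001 | 0b110001 = 0b10111001 = 185

185


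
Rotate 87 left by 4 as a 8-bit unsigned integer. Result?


Rotate 0b1010111 left by 4 (8-bit) = 0b1110101 = 117

117


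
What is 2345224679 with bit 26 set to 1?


2345224679 | (1 << 26) = 2345224679 | 67108864 = 2412333543

2412333543


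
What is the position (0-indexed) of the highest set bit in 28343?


0b110111010110111. Highest set bit at position 14

14


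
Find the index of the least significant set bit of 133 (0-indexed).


0b10000101. Lowest set bit at position 0

0


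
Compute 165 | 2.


0b10100101 | 0b10 = 0b10100111 = 167

167


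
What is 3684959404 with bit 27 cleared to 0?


3684959404 & ~(1 << 27) = 3550741676

3550741676


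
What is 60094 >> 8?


0b1110101010111110 >> 8 = 0b11101010 = 234

234


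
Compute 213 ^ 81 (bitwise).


0b11010101 ^ 0b1010001 = 0b10000100 = 132

132


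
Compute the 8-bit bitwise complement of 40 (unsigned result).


~0b101000 = 0b11010111 = 215 (8-bit unsigned)

215


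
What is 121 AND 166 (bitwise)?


0b1111001 & 0b10100110 = 0b100000 = 32

32


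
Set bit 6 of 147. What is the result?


147 | (1 << 6) = 147 | 64 = 211

211


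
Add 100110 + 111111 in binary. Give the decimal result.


100110 + 111111 = 1100101 = 101

101


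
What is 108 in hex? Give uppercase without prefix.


108 = 6C hex

6C


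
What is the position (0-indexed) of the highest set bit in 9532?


0b10010100111100. Highest set bit at position 13

13


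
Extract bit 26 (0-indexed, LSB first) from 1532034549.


0b1011011010100001111110111110101, position 26 = 0

0


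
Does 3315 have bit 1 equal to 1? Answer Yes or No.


0b110011110011, bit 1 = 1. Yes

Yes


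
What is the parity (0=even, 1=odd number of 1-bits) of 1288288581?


0b1001100110010011011100101000101 has 15 ones => parity 1

1


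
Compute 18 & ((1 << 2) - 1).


18 & 3 = 2

2


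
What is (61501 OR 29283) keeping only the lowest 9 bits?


Step 1: 61501 | 29283 = 62079
Step 2: 62079 & 511 = 127

127


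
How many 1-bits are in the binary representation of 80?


0b1010000 has 2 set bits

2


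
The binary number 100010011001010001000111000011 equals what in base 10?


100010011001010001000111000011 in decimal = 577049027

577049027


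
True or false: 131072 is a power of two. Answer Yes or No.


0b100000000000000000. Only one bit set => Yes

Yes


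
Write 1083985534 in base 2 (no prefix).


1083985534 = 1000000100111000100111001111110 in binary

1000000100111000100111001111110


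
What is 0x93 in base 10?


93 hex = 147 decimal

147


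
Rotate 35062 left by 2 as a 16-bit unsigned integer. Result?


Rotate 0b1000100011110110 left by 2 (16-bit) = 0b10001111011010 = 9178

9178


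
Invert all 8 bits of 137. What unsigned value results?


137 ^ 255 = 118

118


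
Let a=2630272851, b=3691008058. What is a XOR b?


2630272851 ^ 3691008058 = 1086756713

1086756713


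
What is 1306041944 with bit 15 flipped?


1306041944 ^ (1 << 15) = 1306041944 ^ 32768 = 1306009176

1306009176


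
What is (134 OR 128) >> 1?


Step 1: 134 | 128 = 134
Step 2: 134 >> 1 = 67

67


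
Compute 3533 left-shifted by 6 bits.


0b110111001101 << 6 = 0b110111001101000000 = 226112

226112


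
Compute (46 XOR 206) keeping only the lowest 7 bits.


Step 1: 46 ^ 206 = 224
Step 2: 224 & 127 = 96

96


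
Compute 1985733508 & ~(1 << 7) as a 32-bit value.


1985733508 & ~(1 << 7) = 1985733380

1985733380


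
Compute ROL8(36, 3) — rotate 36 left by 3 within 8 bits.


Rotate 0b100100 left by 3 (8-bit) = 0b100001 = 33

33


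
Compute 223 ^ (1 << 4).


223 ^ (1 << 4) = 223 ^ 16 = 207

207


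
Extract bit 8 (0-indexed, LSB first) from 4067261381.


0b11110010011011010111101111000101, position 8 = 1

1


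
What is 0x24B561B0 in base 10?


24B561B0 hex = 615866800 decimal

615866800


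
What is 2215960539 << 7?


0b10000100000101001101111111011011 << 7 = 0b100001000001010011011111110110110000000 = 283642948992

283642948992


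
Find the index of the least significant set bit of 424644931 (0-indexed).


0b11001010011111001000101000011. Lowest set bit at position 0

0


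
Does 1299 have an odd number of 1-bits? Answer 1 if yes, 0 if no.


0b10100010011 has 5 ones => parity 1

1


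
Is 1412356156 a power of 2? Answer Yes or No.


0b1010100001011101101100000111100. Multiple bits set => No

No


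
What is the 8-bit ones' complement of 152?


152 ^ 255 = 103

103


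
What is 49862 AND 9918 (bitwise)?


0b1100001011000110 & 0b10011010111110 = 0b1010000110 = 646

646


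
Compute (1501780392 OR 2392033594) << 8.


Step 1: 1501780392 | 2392033594 = 3751008698
Step 2: 3751008698 << 8 = 960258226688

960258226688


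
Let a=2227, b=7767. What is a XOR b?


2227 ^ 7767 = 5860

5860


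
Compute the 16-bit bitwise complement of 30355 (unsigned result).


~0b111011010010011 = 0b1000100101101100 = 35180 (16-bit unsigned)

35180


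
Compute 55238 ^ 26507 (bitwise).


0b1101011111000110 ^ 0b110011110001011 = 0b1011000001001101 = 45133

45133


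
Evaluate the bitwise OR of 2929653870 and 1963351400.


0b10101110100111101111100001101110 | 0b1110101000001100101110101101000 = 0b11111111100111101111110101101110 = 4288609646

4288609646


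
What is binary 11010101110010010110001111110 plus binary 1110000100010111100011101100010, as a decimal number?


11010101110010010110001111110 + 1110000100010111100011101100010 = 10001011010001001111001111100000 = 2336551904

2336551904


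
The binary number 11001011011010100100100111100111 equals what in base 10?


11001011011010100100100111100111 in decimal = 3412740583

3412740583


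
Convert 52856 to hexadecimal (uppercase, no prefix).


52856 = CE78 hex

CE78


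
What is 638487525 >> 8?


0b100110000011101000101111100101 >> 8 = 0b1001100000111010001011 = 2494091

2494091


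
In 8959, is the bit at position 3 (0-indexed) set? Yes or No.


0b10001011111111, bit 3 = 1. Yes

Yes


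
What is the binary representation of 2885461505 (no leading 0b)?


2885461505 = 10101011111111001010011000000001 in binary

10101011111111001010011000000001


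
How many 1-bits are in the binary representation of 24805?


0b110000011100101 has 7 set bits

7


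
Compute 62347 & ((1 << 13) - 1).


62347 & 8191 = 5003

5003


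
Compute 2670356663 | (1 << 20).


2670356663 | (1 << 20) = 2670356663 | 1048576 = 2671405239

2671405239


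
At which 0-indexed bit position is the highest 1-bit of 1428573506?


0b1010101001001100100110101000010. Highest set bit at position 30

30


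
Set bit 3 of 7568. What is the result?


7568 | (1 << 3) = 7568 | 8 = 7576

7576


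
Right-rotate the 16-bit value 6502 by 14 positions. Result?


Rotate 0b1100101100110 right by 14 (16-bit) = 0b110010110011000 = 26008

26008


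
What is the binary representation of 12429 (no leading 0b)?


12429 = 11000010001101 in binary

11000010001101


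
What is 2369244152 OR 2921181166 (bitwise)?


0b10001101001101111100101111111000 | 0b10101110000111011010111111101110 = 0b10101111001111111110111111111110 = 2940203006

2940203006


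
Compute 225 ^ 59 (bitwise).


0b11100001 ^ 0b111011 = 0b11011010 = 218

218


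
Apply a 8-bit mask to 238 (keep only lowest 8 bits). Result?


238 & 255 = 238

238


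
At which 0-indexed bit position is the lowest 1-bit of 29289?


0b111001001101001. Lowest set bit at position 0

0


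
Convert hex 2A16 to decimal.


2A16 hex = 10774 decimal

10774


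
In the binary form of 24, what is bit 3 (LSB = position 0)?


0b11000, position 3 = 1

1


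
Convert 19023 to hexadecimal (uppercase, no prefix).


19023 = 4A4F hex

4A4F


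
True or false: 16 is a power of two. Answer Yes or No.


0b10000. Only one bit set => Yes

Yes


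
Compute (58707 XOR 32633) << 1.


Step 1: 58707 ^ 32633 = 39466
Step 2: 39466 << 1 = 78932

78932


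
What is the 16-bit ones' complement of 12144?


12144 ^ 65535 = 53391

53391


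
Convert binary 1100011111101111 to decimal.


1100011111101111 in decimal = 51183

51183


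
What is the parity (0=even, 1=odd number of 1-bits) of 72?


0b1001000 has 2 ones => parity 0

0


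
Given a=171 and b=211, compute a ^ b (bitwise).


171 ^ 211 = 120

120


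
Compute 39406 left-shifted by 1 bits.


0b1001100111101110 << 1 = 0b10011001111011100 = 78812

78812


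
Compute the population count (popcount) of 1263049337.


0b1001011010010001001101001111001 has 15 set bits

15


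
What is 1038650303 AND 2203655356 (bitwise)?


0b111101111010001000101110111111 & 0b10000011010110010001110010111100 = 0b1010010000000100010111100 = 21498044

21498044


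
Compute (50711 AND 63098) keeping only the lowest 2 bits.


Step 1: 50711 & 63098 = 50706
Step 2: 50706 & 3 = 2

2


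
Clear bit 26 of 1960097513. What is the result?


1960097513 & ~(1 << 26) = 1892988649

1892988649


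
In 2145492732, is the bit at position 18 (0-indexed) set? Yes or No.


0b1111111111000011001111011111100, bit 18 = 0. No

No


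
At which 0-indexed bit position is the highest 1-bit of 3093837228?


0b10111000011010000011010110101100. Highest set bit at position 31

31


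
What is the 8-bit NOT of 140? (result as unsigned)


~0b10001100 = 0b1110011 = 115 (8-bit unsigned)

115


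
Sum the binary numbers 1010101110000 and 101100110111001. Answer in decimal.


1010101110000 + 101100110111001 = 110111100101001 = 28457

28457


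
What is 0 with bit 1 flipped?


0 ^ (1 << 1) = 0 ^ 2 = 2

2


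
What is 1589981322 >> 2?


0b1011110110001010011000010001010 >> 2 = 0b10111101100010100110000100010 = 397495330

397495330


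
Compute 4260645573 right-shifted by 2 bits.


0b11111101111101000100101011000101 >> 2 = 0b111111011111010001001010110001 = 1065161393

1065161393


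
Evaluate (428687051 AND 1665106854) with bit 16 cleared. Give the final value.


Step 1: 428687051 & 1665106854 = 17629826
Step 2: 17629826 & ~(1 << 16) = 17564290

17564290


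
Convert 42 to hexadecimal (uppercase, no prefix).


42 = 2A hex

2A


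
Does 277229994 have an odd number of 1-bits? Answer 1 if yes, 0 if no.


0b10000100001100011000110101010 has 11 ones => parity 1

1


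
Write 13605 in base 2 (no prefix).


13605 = 11010100100101 in binary

11010100100101


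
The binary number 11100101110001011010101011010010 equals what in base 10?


11100101110001011010101011010010 in decimal = 3854936786

3854936786


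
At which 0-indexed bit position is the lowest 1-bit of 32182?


0b111110110110110. Lowest set bit at position 1

1


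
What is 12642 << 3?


0b11000101100010 << 3 = 0b11000101100010000 = 101136

101136


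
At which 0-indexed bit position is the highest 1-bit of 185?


0b10111001. Highest set bit at position 7

7


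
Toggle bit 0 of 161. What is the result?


161 ^ (1 << 0) = 161 ^ 1 = 160

160


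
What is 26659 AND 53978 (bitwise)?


0b110100000100011 & 0b1101001011011010 = 0b100000000000010 = 16386

16386


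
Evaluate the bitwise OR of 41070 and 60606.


0b1010000001101110 | 0b1110110010111110 = 0b1110110011111110 = 60670

60670


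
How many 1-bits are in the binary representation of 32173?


0b111110110101101 has 11 set bits

11


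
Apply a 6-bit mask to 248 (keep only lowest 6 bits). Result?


248 & 63 = 56

56


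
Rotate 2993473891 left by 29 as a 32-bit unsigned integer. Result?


Rotate 0b10110010011011001100100101100011 left by 29 (32-bit) = 0b1110110010011011001100100101100 = 1984796972

1984796972


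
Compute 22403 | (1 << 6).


22403 | (1 << 6) = 22403 | 64 = 22467

22467


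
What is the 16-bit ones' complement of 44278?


44278 ^ 65535 = 21257

21257


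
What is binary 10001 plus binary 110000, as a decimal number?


10001 + 110000 = 1000001 = 65

65


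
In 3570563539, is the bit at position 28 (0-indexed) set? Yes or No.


0b11010100110100100111100111010011, bit 28 = 1. Yes

Yes


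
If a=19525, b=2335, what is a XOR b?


19525 ^ 2335 = 17754

17754


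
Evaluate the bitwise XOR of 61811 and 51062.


0b1111000101110011 ^ 0b1100011101110110 = 0b11011000000101 = 13829

13829


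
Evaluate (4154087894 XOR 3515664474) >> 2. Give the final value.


Step 1: 4154087894 ^ 3515664474 = 639013260
Step 2: 639013260 >> 2 = 159753315

159753315


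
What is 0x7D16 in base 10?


7D16 hex = 32022 decimal

32022


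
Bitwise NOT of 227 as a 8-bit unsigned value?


~0b11100011 = 0b11100 = 28 (8-bit unsigned)

28


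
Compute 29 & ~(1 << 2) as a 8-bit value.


29 & ~(1 << 2) = 25

25


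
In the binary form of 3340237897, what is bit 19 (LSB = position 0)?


0b11000111000101111111110001001001, position 19 = 0

0


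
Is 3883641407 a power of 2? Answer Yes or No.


0b11100111011110111010101000111111. Multiple bits set => No

No


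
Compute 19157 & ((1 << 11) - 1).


19157 & 2047 = 725

725


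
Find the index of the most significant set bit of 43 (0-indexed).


0b101011. Highest set bit at position 5

5


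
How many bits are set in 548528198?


0b100000101100011110000001000110 has 11 set bits

11


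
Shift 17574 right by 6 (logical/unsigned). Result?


0b100010010100110 >> 6 = 0b100010010 = 274

274


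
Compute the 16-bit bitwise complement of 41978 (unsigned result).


~0b1010001111111010 = 0b101110000000101 = 23557 (16-bit unsigned)

23557


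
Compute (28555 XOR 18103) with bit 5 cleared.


Step 1: 28555 ^ 18103 = 10556
Step 2: 10556 & ~(1 << 5) = 10524

10524


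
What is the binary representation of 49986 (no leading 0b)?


49986 = 1100001101000010 in binary

1100001101000010


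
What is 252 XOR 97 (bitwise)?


0b11111100 ^ 0b1100001 = 0b10011101 = 157

157


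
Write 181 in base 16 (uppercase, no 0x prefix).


181 = B5 hex

B5


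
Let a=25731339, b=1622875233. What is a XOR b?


25731339 ^ 1622875233 = 1630780778

1630780778


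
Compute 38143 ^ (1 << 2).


38143 ^ (1 << 2) = 38143 ^ 4 = 38139

38139


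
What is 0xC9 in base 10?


C9 hex = 201 decimal

201


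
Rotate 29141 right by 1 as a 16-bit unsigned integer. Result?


Rotate 0b111000111010101 right by 1 (16-bit) = 0b1011100011101010 = 47338

47338


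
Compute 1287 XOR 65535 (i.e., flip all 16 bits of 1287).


1287 ^ 65535 = 64248

64248


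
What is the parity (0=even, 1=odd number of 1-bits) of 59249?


0b1110011101110001 has 10 ones => parity 0

0


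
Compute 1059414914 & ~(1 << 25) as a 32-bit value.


1059414914 & ~(1 << 25) = 1025860482

1025860482


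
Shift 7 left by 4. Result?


0b111 << 4 = 0b1110000 = 112

112


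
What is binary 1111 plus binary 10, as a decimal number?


1111 + 10 = 10001 = 17

17


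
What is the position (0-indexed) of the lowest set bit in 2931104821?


0b10101110101101010001110000110101. Lowest set bit at position 0

0


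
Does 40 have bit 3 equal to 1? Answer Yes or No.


0b101000, bit 3 = 1. Yes

Yes


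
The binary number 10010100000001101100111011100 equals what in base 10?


10010100000001101100111011100 in decimal = 310434268

310434268


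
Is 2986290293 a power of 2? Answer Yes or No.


0b10110001111111110010110001110101. Multiple bits set => No

No


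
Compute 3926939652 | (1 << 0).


3926939652 | (1 << 0) = 3926939652 | 1 = 3926939653

3926939653


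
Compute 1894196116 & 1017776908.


0b1110000111001110010001110010100 & 0b111100101010100000101100001100 = 0b110000101000100000001100000100 = 815923972

815923972


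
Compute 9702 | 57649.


0b10010111100110 | 0b1110000100110001 = 0b1110010111110111 = 58871

58871


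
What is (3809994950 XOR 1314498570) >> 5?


Step 1: 3809994950 ^ 1314498570 = 2907586764
Step 2: 2907586764 >> 5 = 90862086

90862086


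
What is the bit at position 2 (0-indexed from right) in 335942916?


0b10100000001100001010100000100, position 2 = 1

1


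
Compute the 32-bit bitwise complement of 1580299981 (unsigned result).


~0b1011110001100010111011011001101 = 0b10100001110011101000100100110010 = 2714667314 (32-bit unsigned)

2714667314


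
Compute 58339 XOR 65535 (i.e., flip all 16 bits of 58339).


58339 ^ 65535 = 7196

7196


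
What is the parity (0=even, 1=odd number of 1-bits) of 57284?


0b1101111111000100 has 10 ones => parity 0

0


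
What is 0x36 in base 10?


36 hex = 54 decimal

54


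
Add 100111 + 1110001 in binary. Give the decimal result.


100111 + 1110001 = 10011000 = 152

152


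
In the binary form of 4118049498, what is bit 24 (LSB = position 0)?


0b11110101011101000111001011011010, position 24 = 1

1


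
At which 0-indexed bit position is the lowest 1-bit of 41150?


0b1010000010111110. Lowest set bit at position 1

1


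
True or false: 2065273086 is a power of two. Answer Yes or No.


0b1111011000110011001000011111110. Multiple bits set => No

No


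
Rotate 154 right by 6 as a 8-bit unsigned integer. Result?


Rotate 0b10011010 right by 6 (8-bit) = 0b1101010 = 106

106


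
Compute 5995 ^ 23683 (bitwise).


0b1011101101011 ^ 0b101110010000011 = 0b100101111101000 = 19432

19432


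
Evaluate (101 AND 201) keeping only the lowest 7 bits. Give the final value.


Step 1: 101 & 201 = 65
Step 2: 65 & 127 = 65

65


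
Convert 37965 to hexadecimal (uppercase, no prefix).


37965 = 944D hex

944D


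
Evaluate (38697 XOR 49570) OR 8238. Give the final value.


Step 1: 38697 ^ 49570 = 22155
Step 2: 22155 | 8238 = 30383

30383


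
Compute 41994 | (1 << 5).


41994 | (1 << 5) = 41994 | 32 = 42026

42026


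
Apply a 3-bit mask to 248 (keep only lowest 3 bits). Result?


248 & 7 = 0

0


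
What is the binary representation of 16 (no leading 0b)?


16 = 10000 in binary

10000


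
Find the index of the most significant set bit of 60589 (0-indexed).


0b1110110010101101. Highest set bit at position 15

15


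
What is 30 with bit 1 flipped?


30 ^ (1 << 1) = 30 ^ 2 = 28

28


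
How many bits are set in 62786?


0b1111010101000010 has 8 set bits

8


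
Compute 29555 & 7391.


0b111001101110011 & 0b1110011011111 = 0b1000001010011 = 4179

4179


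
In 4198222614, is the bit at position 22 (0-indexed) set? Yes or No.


0b11111010001110111100101100010110, bit 22 = 0. No

No
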